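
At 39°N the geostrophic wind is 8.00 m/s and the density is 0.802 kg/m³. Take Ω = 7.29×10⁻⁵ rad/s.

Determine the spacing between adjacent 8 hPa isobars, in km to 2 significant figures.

Coriolis parameter at 39°N:
f = 2Ω sin φ = 2 × 7.29×10⁻⁵ × sin 39° = 9.18×10⁻⁵ s⁻¹
Geostrophic balance rearranged: |∂P/∂n| = f ρ V_g
|∂P/∂n| = 9.18×10⁻⁵ × 0.802 × 8.00 = 5.89×10⁻⁴ Pa/m
Isobar spacing: Δn = ΔP/|∂P/∂n| = 800 Pa / 5.89×10⁻⁴ Pa/m = 1358928 m ≈ 1400 km

1400 km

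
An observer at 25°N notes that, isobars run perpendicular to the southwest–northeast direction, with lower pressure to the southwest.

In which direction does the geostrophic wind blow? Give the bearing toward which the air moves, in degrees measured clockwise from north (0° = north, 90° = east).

The pressure-gradient force points toward the southwest (bearing 225°).
Geostrophic balance: in the Northern Hemisphere the Coriolis force deflects motion to the right, so the geostrophic wind blows 90° to the right of the pressure-gradient force (low pressure on the left).
Rotating 225° by 90° clockwise gives 315° — the wind blows toward the northwest.

315°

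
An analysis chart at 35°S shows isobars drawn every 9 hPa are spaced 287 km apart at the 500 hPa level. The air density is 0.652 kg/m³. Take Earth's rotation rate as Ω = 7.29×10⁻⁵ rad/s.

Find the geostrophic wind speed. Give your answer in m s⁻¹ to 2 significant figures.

Coriolis parameter at 35°S:
f = 2Ω sin φ = 2 × 7.29×10⁻⁵ × sin 35° = 8.36×10⁻⁵ s⁻¹
Pressure gradient: |∂P/∂n| = 900 Pa / 287000 m = 3.14×10⁻³ Pa/m
Geostrophic balance (pressure-gradient force = Coriolis force):
V_g = (1/(fρ)) |∂P/∂n| = 3.14×10⁻³ / (8.36×10⁻⁵ × 0.652) = 57.5 m/s

58 m s⁻¹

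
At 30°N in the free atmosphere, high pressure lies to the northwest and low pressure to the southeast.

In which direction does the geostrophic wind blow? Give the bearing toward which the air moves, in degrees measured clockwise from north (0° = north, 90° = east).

225°

The pressure-gradient force points toward the southeast (bearing 135°).
Geostrophic balance: in the Northern Hemisphere the Coriolis force deflects motion to the right, so the geostrophic wind blows 90° to the right of the pressure-gradient force (low pressure on the left).
Rotating 135° by 90° clockwise gives 225° — the wind blows toward the southwest.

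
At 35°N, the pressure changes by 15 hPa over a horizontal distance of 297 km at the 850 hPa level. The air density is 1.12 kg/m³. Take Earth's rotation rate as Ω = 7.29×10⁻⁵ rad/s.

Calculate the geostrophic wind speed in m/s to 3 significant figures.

Coriolis parameter at 35°N:
f = 2Ω sin φ = 2 × 7.29×10⁻⁵ × sin 35° = 8.36×10⁻⁵ s⁻¹
Pressure gradient: |∂P/∂n| = 1500 Pa / 297000 m = 5.05×10⁻³ Pa/m
Geostrophic balance (pressure-gradient force = Coriolis force):
V_g = (1/(fρ)) |∂P/∂n| = 5.05×10⁻³ / (8.36×10⁻⁵ × 1.12) = 53.9 m/s

53.9 m/s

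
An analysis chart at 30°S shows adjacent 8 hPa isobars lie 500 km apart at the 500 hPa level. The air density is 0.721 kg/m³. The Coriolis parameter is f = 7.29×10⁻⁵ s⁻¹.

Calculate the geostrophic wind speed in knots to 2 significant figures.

59 knots

Pressure gradient: |∂P/∂n| = 800 Pa / 500000 m = 1.60×10⁻³ Pa/m
Geostrophic balance (pressure-gradient force = Coriolis force):
V_g = (1/(fρ)) |∂P/∂n| = 1.60×10⁻³ / (7.29×10⁻⁵ × 0.721) = 30.4 m/s
Converting: 30.4 m/s × 1.944 = 59 knots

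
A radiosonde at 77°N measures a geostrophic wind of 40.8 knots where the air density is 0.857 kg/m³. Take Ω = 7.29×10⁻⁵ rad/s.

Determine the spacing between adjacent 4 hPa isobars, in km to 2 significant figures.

160 km

Coriolis parameter at 77°N:
f = 2Ω sin φ = 2 × 7.29×10⁻⁵ × sin 77° = 1.42×10⁻⁴ s⁻¹
Wind speed in SI: 40.8 knots = 21.0 m/s
Geostrophic balance rearranged: |∂P/∂n| = f ρ V_g
|∂P/∂n| = 1.42×10⁻⁴ × 0.857 × 21.0 = 2.56×10⁻³ Pa/m
Isobar spacing: Δn = ΔP/|∂P/∂n| = 400 Pa / 2.56×10⁻³ Pa/m = 156531 m ≈ 160 km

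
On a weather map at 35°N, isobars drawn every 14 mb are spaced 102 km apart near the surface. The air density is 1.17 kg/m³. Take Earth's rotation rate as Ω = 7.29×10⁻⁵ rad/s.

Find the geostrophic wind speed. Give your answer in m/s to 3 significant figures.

Coriolis parameter at 35°N:
f = 2Ω sin φ = 2 × 7.29×10⁻⁵ × sin 35° = 8.36×10⁻⁵ s⁻¹
Pressure gradient: |∂P/∂n| = 1400 Pa / 102000 m = 1.37×10⁻² Pa/m
Geostrophic balance (pressure-gradient force = Coriolis force):
V_g = (1/(fρ)) |∂P/∂n| = 1.37×10⁻² / (8.36×10⁻⁵ × 1.17) = 140 m/s

140 m/s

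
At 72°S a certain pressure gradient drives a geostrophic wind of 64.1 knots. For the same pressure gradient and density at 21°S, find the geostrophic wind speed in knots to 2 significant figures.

170 knots

With the same pressure gradient and density, V_g ∝ 1/f ∝ 1/sin φ.
V₂ = V₁ · sin φ₁ / sin φ₂ = 64.1 × sin 72° / sin 21°
V₂ = 64.1 × 0.9511/0.3584 = 170 knots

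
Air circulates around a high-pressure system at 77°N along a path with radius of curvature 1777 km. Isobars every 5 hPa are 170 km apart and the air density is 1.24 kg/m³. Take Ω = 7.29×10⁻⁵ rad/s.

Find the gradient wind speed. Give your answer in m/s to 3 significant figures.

Coriolis parameter at 77°N:
f = 2Ω sin φ = 2 × 7.29×10⁻⁵ × sin 77° = 1.42×10⁻⁴ s⁻¹
Pressure gradient: |∂P/∂n| = 500 Pa / 170000 m = 2.94×10⁻³ Pa/m
Geostrophic speed: V_g = |∂P/∂n|/(fρ) = 2.94×10⁻³/(1.42×10⁻⁴ × 1.24) = 16.7 m/s
Around a high, pressure-gradient force acts outward with centrifugal, so Coriolis balances both:
fV = (1/ρ)|∂P/∂n| + V²/R  →  V² − fR·V + fR·V_g = 0
With fR = 1.42×10⁻⁴ × 1777×10³ m = 252 m/s:
V = [fR − √((fR)² − 4 fR V_g)]/2 = [252 − √(252² − 4×252×16.7)]/2 = 18 m/s
Supergeostrophic (V > V_g = 16.7 m/s), as expected around a high.

18.0 m/s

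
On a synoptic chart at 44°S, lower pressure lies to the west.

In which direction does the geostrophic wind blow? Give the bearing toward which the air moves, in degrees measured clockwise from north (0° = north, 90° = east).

180°

The pressure-gradient force points toward the west (bearing 270°).
Geostrophic balance: in the Southern Hemisphere the Coriolis force deflects motion to the left, so the geostrophic wind blows 90° to the left of the pressure-gradient force (low pressure on the right).
Rotating 270° by 90° counterclockwise gives 180° — the wind blows toward the south.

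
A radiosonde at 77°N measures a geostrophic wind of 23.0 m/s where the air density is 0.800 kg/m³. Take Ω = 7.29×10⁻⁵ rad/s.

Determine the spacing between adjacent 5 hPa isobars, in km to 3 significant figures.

Coriolis parameter at 77°N:
f = 2Ω sin φ = 2 × 7.29×10⁻⁵ × sin 77° = 1.42×10⁻⁴ s⁻¹
Geostrophic balance rearranged: |∂P/∂n| = f ρ V_g
|∂P/∂n| = 1.42×10⁻⁴ × 0.800 × 23.0 = 2.61×10⁻³ Pa/m
Isobar spacing: Δn = ΔP/|∂P/∂n| = 500 Pa / 2.61×10⁻³ Pa/m = 191281 m ≈ 191 km

191 km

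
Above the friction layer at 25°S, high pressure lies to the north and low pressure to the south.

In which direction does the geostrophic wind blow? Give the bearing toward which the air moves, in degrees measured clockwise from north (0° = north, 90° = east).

090°

The pressure-gradient force points toward the south (bearing 180°).
Geostrophic balance: in the Southern Hemisphere the Coriolis force deflects motion to the left, so the geostrophic wind blows 90° to the left of the pressure-gradient force (low pressure on the right).
Rotating 180° by 90° counterclockwise gives 090° — the wind blows toward the east.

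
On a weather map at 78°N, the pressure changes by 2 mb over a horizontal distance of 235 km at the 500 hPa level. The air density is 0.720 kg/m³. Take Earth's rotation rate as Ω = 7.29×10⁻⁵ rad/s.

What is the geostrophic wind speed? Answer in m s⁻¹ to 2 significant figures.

Coriolis parameter at 78°N:
f = 2Ω sin φ = 2 × 7.29×10⁻⁵ × sin 78° = 1.43×10⁻⁴ s⁻¹
Pressure gradient: |∂P/∂n| = 200 Pa / 235000 m = 8.51×10⁻⁴ Pa/m
Geostrophic balance (pressure-gradient force = Coriolis force):
V_g = (1/(fρ)) |∂P/∂n| = 8.51×10⁻⁴ / (1.43×10⁻⁴ × 0.720) = 8.29 m/s

8.3 m s⁻¹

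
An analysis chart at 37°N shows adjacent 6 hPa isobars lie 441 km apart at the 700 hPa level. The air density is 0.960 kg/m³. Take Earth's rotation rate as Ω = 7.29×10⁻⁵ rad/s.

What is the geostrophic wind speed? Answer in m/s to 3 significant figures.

Coriolis parameter at 37°N:
f = 2Ω sin φ = 2 × 7.29×10⁻⁵ × sin 37° = 8.77×10⁻⁵ s⁻¹
Pressure gradient: |∂P/∂n| = 600 Pa / 441000 m = 1.36×10⁻³ Pa/m
Geostrophic balance (pressure-gradient force = Coriolis force):
V_g = (1/(fρ)) |∂P/∂n| = 1.36×10⁻³ / (8.77×10⁻⁵ × 0.960) = 16.2 m/s

16.2 m/s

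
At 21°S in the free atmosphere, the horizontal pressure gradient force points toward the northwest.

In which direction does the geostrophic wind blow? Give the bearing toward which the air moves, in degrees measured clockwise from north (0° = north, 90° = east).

The pressure-gradient force points toward the northwest (bearing 315°).
Geostrophic balance: in the Southern Hemisphere the Coriolis force deflects motion to the left, so the geostrophic wind blows 90° to the left of the pressure-gradient force (low pressure on the right).
Rotating 315° by 90° counterclockwise gives 225° — the wind blows toward the southwest.

225°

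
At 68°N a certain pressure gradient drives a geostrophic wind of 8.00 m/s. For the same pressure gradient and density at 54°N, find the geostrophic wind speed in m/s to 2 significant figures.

With the same pressure gradient and density, V_g ∝ 1/f ∝ 1/sin φ.
V₂ = V₁ · sin φ₁ / sin φ₂ = 8.00 × sin 68° / sin 54°
V₂ = 8.00 × 0.9272/0.8090 = 9.2 m/s

9.2 m/s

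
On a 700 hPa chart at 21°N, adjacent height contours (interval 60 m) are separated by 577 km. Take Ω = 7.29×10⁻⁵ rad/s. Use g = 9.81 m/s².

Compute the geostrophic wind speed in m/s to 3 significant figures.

19.5 m/s

Coriolis parameter at 21°N:
f = 2Ω sin φ = 2 × 7.29×10⁻⁵ × sin 21° = 5.23×10⁻⁵ s⁻¹
Height gradient: |∂Z/∂n| = 60 m / 577000 m = 1.04×10⁻⁴
On a pressure surface, geostrophic balance gives V_g = (g/f)|∂Z/∂n|:
V_g = 9.81 × 1.04×10⁻⁴ / 5.23×10⁻⁵ = 19.5 m/s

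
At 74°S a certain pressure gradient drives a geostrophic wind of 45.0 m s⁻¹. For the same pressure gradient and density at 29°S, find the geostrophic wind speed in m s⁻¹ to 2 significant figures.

With the same pressure gradient and density, V_g ∝ 1/f ∝ 1/sin φ.
V₂ = V₁ · sin φ₁ / sin φ₂ = 45.0 × sin 74° / sin 29°
V₂ = 45.0 × 0.9613/0.4848 = 89 m s⁻¹

89 m s⁻¹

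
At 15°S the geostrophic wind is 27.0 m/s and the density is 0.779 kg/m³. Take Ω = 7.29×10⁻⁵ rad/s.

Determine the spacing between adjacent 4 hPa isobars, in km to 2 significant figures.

Coriolis parameter at 15°S:
f = 2Ω sin φ = 2 × 7.29×10⁻⁵ × sin 15° = 3.77×10⁻⁵ s⁻¹
Geostrophic balance rearranged: |∂P/∂n| = f ρ V_g
|∂P/∂n| = 3.77×10⁻⁵ × 0.779 × 27.0 = 7.94×10⁻⁴ Pa/m
Isobar spacing: Δn = ΔP/|∂P/∂n| = 400 Pa / 7.94×10⁻⁴ Pa/m = 503970 m ≈ 500 km

500 km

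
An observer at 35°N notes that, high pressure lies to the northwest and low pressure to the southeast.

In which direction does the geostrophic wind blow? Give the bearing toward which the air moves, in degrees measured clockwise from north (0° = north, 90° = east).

225°

The pressure-gradient force points toward the southeast (bearing 135°).
Geostrophic balance: in the Northern Hemisphere the Coriolis force deflects motion to the right, so the geostrophic wind blows 90° to the right of the pressure-gradient force (low pressure on the left).
Rotating 135° by 90° clockwise gives 225° — the wind blows toward the southwest.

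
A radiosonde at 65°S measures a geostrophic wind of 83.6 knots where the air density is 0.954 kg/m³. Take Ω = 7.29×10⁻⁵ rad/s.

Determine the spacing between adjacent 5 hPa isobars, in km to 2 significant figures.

92 km

Coriolis parameter at 65°S:
f = 2Ω sin φ = 2 × 7.29×10⁻⁵ × sin 65° = 1.32×10⁻⁴ s⁻¹
Wind speed in SI: 83.6 knots = 43.0 m/s
Geostrophic balance rearranged: |∂P/∂n| = f ρ V_g
|∂P/∂n| = 1.32×10⁻⁴ × 0.954 × 43.0 = 5.42×10⁻³ Pa/m
Isobar spacing: Δn = ΔP/|∂P/∂n| = 500 Pa / 5.42×10⁻³ Pa/m = 92224 m ≈ 92 km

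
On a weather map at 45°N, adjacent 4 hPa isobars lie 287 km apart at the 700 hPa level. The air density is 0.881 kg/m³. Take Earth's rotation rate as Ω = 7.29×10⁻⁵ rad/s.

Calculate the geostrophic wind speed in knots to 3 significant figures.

Coriolis parameter at 45°N:
f = 2Ω sin φ = 2 × 7.29×10⁻⁵ × sin 45° = 1.03×10⁻⁴ s⁻¹
Pressure gradient: |∂P/∂n| = 400 Pa / 287000 m = 1.39×10⁻³ Pa/m
Geostrophic balance (pressure-gradient force = Coriolis force):
V_g = (1/(fρ)) |∂P/∂n| = 1.39×10⁻³ / (1.03×10⁻⁴ × 0.881) = 15.3 m/s
Converting: 15.3 m/s × 1.944 = 29.8 knots

29.8 knots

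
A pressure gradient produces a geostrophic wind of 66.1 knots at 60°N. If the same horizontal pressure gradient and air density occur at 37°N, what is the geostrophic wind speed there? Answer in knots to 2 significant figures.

With the same pressure gradient and density, V_g ∝ 1/f ∝ 1/sin φ.
V₂ = V₁ · sin φ₁ / sin φ₂ = 66.1 × sin 60° / sin 37°
V₂ = 66.1 × 0.8660/0.6018 = 95 knots

95 knots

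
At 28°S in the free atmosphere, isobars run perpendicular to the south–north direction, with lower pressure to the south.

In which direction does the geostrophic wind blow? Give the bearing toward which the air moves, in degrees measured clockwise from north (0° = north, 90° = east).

The pressure-gradient force points toward the south (bearing 180°).
Geostrophic balance: in the Southern Hemisphere the Coriolis force deflects motion to the left, so the geostrophic wind blows 90° to the left of the pressure-gradient force (low pressure on the right).
Rotating 180° by 90° counterclockwise gives 090° — the wind blows toward the east.

090°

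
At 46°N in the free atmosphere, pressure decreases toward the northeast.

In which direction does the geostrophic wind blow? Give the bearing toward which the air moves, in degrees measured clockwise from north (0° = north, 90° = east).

135°

The pressure-gradient force points toward the northeast (bearing 045°).
Geostrophic balance: in the Northern Hemisphere the Coriolis force deflects motion to the right, so the geostrophic wind blows 90° to the right of the pressure-gradient force (low pressure on the left).
Rotating 045° by 90° clockwise gives 135° — the wind blows toward the southeast.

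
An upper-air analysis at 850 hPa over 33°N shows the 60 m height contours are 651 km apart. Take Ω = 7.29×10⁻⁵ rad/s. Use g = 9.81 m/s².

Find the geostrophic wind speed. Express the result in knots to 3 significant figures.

Coriolis parameter at 33°N:
f = 2Ω sin φ = 2 × 7.29×10⁻⁵ × sin 33° = 7.94×10⁻⁵ s⁻¹
Height gradient: |∂Z/∂n| = 60 m / 651000 m = 9.22×10⁻⁵
On a pressure surface, geostrophic balance gives V_g = (g/f)|∂Z/∂n|:
V_g = 9.81 × 9.22×10⁻⁵ / 7.94×10⁻⁵ = 11.4 m/s
Converting: 11.4 m/s × 1.944 = 22.1 knots

22.1 knots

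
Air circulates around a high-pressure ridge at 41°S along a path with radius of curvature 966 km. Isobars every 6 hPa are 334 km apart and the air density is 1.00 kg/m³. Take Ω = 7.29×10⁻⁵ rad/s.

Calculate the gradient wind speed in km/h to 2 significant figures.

94 km/h

Coriolis parameter at 41°S:
f = 2Ω sin φ = 2 × 7.29×10⁻⁵ × sin 41° = 9.57×10⁻⁵ s⁻¹
Pressure gradient: |∂P/∂n| = 600 Pa / 334000 m = 1.80×10⁻³ Pa/m
Geostrophic speed: V_g = |∂P/∂n|/(fρ) = 1.80×10⁻³/(9.57×10⁻⁵ × 1.00) = 18.8 m/s
Around a high, pressure-gradient force acts outward with centrifugal, so Coriolis balances both:
fV = (1/ρ)|∂P/∂n| + V²/R  →  V² − fR·V + fR·V_g = 0
With fR = 9.57×10⁻⁵ × 966×10³ m = 92.4 m/s:
V = [fR − √((fR)² − 4 fR V_g)]/2 = [92.4 − √(92.4² − 4×92.4×18.8)]/2 = 26.2 m/s
Supergeostrophic (V > V_g = 18.8 m/s), as expected around a high.
Converting: 26.2 m/s × 3.6 = 94 km/h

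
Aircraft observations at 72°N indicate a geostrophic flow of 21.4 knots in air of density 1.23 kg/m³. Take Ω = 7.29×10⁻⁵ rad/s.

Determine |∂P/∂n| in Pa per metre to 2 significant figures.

1.9×10⁻³ Pa/m

Coriolis parameter at 72°N:
f = 2Ω sin φ = 2 × 7.29×10⁻⁵ × sin 72° = 1.39×10⁻⁴ s⁻¹
Wind speed in SI: 21.4 knots = 11.0 m/s
Geostrophic balance rearranged: |∂P/∂n| = f ρ V_g
|∂P/∂n| = 1.39×10⁻⁴ × 1.23 × 11.0 = 1.88×10⁻³ Pa/m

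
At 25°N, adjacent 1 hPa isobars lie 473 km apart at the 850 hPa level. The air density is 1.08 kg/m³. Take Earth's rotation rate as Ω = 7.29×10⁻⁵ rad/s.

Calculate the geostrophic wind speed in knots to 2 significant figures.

Coriolis parameter at 25°N:
f = 2Ω sin φ = 2 × 7.29×10⁻⁵ × sin 25° = 6.16×10⁻⁵ s⁻¹
Pressure gradient: |∂P/∂n| = 100 Pa / 473000 m = 2.11×10⁻⁴ Pa/m
Geostrophic balance (pressure-gradient force = Coriolis force):
V_g = (1/(fρ)) |∂P/∂n| = 2.11×10⁻⁴ / (6.16×10⁻⁵ × 1.08) = 3.18 m/s
Converting: 3.18 m/s × 1.944 = 6.2 knots

6.2 knots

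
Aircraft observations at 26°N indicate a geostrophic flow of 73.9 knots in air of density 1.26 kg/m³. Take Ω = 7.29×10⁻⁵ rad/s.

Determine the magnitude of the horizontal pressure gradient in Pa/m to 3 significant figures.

Coriolis parameter at 26°N:
f = 2Ω sin φ = 2 × 7.29×10⁻⁵ × sin 26° = 6.39×10⁻⁵ s⁻¹
Wind speed in SI: 73.9 knots = 38.0 m/s
Geostrophic balance rearranged: |∂P/∂n| = f ρ V_g
|∂P/∂n| = 6.39×10⁻⁵ × 1.26 × 38.0 = 3.06×10⁻³ Pa/m

3.06×10⁻³ Pa/m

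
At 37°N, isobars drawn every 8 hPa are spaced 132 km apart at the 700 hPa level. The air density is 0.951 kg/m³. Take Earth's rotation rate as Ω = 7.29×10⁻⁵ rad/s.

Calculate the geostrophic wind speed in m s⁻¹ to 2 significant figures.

Coriolis parameter at 37°N:
f = 2Ω sin φ = 2 × 7.29×10⁻⁵ × sin 37° = 8.77×10⁻⁵ s⁻¹
Pressure gradient: |∂P/∂n| = 800 Pa / 132000 m = 6.06×10⁻³ Pa/m
Geostrophic balance (pressure-gradient force = Coriolis force):
V_g = (1/(fρ)) |∂P/∂n| = 6.06×10⁻³ / (8.77×10⁻⁵ × 0.951) = 72.6 m/s

73 m s⁻¹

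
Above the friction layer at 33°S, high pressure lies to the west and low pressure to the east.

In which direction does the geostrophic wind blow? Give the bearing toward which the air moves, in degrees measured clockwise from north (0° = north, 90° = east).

000°

The pressure-gradient force points toward the east (bearing 090°).
Geostrophic balance: in the Southern Hemisphere the Coriolis force deflects motion to the left, so the geostrophic wind blows 90° to the left of the pressure-gradient force (low pressure on the right).
Rotating 090° by 90° counterclockwise gives 000° — the wind blows toward the north.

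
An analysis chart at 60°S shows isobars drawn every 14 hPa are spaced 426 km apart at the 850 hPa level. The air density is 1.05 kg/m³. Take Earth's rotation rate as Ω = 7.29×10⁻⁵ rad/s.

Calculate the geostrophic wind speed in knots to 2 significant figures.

Coriolis parameter at 60°S:
f = 2Ω sin φ = 2 × 7.29×10⁻⁵ × sin 60° = 1.26×10⁻⁴ s⁻¹
Pressure gradient: |∂P/∂n| = 1400 Pa / 426000 m = 3.29×10⁻³ Pa/m
Geostrophic balance (pressure-gradient force = Coriolis force):
V_g = (1/(fρ)) |∂P/∂n| = 3.29×10⁻³ / (1.26×10⁻⁴ × 1.05) = 24.8 m/s
Converting: 24.8 m/s × 1.944 = 48 knots

48 knots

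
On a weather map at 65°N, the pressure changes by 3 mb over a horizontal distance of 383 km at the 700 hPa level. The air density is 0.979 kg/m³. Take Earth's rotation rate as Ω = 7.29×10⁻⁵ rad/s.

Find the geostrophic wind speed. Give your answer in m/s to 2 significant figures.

Coriolis parameter at 65°N:
f = 2Ω sin φ = 2 × 7.29×10⁻⁵ × sin 65° = 1.32×10⁻⁴ s⁻¹
Pressure gradient: |∂P/∂n| = 300 Pa / 383000 m = 7.83×10⁻⁴ Pa/m
Geostrophic balance (pressure-gradient force = Coriolis force):
V_g = (1/(fρ)) |∂P/∂n| = 7.83×10⁻⁴ / (1.32×10⁻⁴ × 0.979) = 6.05 m/s

6.1 m/s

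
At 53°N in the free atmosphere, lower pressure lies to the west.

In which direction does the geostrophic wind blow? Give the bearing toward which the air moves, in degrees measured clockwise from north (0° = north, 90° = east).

The pressure-gradient force points toward the west (bearing 270°).
Geostrophic balance: in the Northern Hemisphere the Coriolis force deflects motion to the right, so the geostrophic wind blows 90° to the right of the pressure-gradient force (low pressure on the left).
Rotating 270° by 90° clockwise gives 000° — the wind blows toward the north.

000°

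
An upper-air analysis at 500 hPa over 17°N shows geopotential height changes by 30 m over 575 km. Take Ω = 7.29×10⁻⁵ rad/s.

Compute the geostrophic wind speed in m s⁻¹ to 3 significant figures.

Coriolis parameter at 17°N:
f = 2Ω sin φ = 2 × 7.29×10⁻⁵ × sin 17° = 4.26×10⁻⁵ s⁻¹
Height gradient: |∂Z/∂n| = 30 m / 575000 m = 5.22×10⁻⁵
On a pressure surface, geostrophic balance gives V_g = (g/f)|∂Z/∂n|:
V_g = 9.81 × 5.22×10⁻⁵ / 4.26×10⁻⁵ = 12.0 m/s

12.0 m s⁻¹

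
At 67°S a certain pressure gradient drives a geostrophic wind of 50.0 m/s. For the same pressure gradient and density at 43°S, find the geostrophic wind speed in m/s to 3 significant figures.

67.5 m/s

With the same pressure gradient and density, V_g ∝ 1/f ∝ 1/sin φ.
V₂ = V₁ · sin φ₁ / sin φ₂ = 50.0 × sin 67° / sin 43°
V₂ = 50.0 × 0.9205/0.6820 = 67.5 m/s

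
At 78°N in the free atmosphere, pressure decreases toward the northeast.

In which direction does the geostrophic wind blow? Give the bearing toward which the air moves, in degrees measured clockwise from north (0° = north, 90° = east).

135°

The pressure-gradient force points toward the northeast (bearing 045°).
Geostrophic balance: in the Northern Hemisphere the Coriolis force deflects motion to the right, so the geostrophic wind blows 90° to the right of the pressure-gradient force (low pressure on the left).
Rotating 045° by 90° clockwise gives 135° — the wind blows toward the southeast.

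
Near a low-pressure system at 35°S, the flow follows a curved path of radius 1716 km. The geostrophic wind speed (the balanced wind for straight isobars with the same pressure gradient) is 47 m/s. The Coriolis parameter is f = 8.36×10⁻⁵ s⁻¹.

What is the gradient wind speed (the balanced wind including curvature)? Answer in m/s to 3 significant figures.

Around a low, centrifugal force acts outward with Coriolis, so pressure-gradient force balances both:
(1/ρ)|∂P/∂n| = fV + V²/R  →  V² + fR·V − fR·V_g = 0
With fR = 8.36×10⁻⁵ × 1716×10³ m = 143 m/s:
V = [−fR + √((fR)² + 4 fR V_g)]/2 = [−143 + √(143² + 4×143×47)]/2 = 37.3 m/s
Subgeostrophic (V < V_g = 47 m/s), as expected around a low.

37.3 m/s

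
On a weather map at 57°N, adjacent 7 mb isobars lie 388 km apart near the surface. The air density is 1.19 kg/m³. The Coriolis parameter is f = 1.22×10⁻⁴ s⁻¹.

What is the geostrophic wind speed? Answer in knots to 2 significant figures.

Pressure gradient: |∂P/∂n| = 700 Pa / 388000 m = 1.80×10⁻³ Pa/m
Geostrophic balance (pressure-gradient force = Coriolis force):
V_g = (1/(fρ)) |∂P/∂n| = 1.80×10⁻³ / (1.22×10⁻⁴ × 1.19) = 12.4 m/s
Converting: 12.4 m/s × 1.944 = 24 knots

24 knots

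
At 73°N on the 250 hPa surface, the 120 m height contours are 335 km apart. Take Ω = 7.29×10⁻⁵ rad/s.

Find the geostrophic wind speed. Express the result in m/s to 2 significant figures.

25 m/s

Coriolis parameter at 73°N:
f = 2Ω sin φ = 2 × 7.29×10⁻⁵ × sin 73° = 1.39×10⁻⁴ s⁻¹
Height gradient: |∂Z/∂n| = 120 m / 335000 m = 3.58×10⁻⁴
On a pressure surface, geostrophic balance gives V_g = (g/f)|∂Z/∂n|:
V_g = 9.81 × 3.58×10⁻⁴ / 1.39×10⁻⁴ = 25.2 m/s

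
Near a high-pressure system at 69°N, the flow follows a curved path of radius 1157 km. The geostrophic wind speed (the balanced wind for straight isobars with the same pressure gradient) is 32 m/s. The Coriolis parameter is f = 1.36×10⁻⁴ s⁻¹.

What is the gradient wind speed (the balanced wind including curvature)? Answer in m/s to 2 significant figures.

45 m/s

Around a high, pressure-gradient force acts outward with centrifugal, so Coriolis balances both:
fV = (1/ρ)|∂P/∂n| + V²/R  →  V² − fR·V + fR·V_g = 0
With fR = 1.36×10⁻⁴ × 1157×10³ m = 157 m/s:
V = [fR − √((fR)² − 4 fR V_g)]/2 = [157 − √(157² − 4×157×32)]/2 = 44.7 m/s
Supergeostrophic (V > V_g = 32 m/s), as expected around a high.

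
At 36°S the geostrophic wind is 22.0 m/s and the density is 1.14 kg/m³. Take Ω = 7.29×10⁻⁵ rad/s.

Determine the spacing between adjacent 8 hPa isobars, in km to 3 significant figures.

372 km

Coriolis parameter at 36°S:
f = 2Ω sin φ = 2 × 7.29×10⁻⁵ × sin 36° = 8.57×10⁻⁵ s⁻¹
Geostrophic balance rearranged: |∂P/∂n| = f ρ V_g
|∂P/∂n| = 8.57×10⁻⁵ × 1.14 × 22.0 = 2.15×10⁻³ Pa/m
Isobar spacing: Δn = ΔP/|∂P/∂n| = 800 Pa / 2.15×10⁻³ Pa/m = 372208 m ≈ 372 km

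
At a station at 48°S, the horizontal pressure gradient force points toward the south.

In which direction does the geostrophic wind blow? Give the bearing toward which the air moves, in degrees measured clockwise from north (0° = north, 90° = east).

090°

The pressure-gradient force points toward the south (bearing 180°).
Geostrophic balance: in the Southern Hemisphere the Coriolis force deflects motion to the left, so the geostrophic wind blows 90° to the left of the pressure-gradient force (low pressure on the right).
Rotating 180° by 90° counterclockwise gives 090° — the wind blows toward the east.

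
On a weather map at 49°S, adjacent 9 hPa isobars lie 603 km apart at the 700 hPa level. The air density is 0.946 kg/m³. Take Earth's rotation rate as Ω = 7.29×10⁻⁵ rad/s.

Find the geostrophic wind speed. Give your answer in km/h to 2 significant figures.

52 km/h

Coriolis parameter at 49°S:
f = 2Ω sin φ = 2 × 7.29×10⁻⁵ × sin 49° = 1.10×10⁻⁴ s⁻¹
Pressure gradient: |∂P/∂n| = 900 Pa / 603000 m = 1.49×10⁻³ Pa/m
Geostrophic balance (pressure-gradient force = Coriolis force):
V_g = (1/(fρ)) |∂P/∂n| = 1.49×10⁻³ / (1.10×10⁻⁴ × 0.946) = 14.3 m/s
Converting: 14.3 m/s × 3.6 = 52 km/h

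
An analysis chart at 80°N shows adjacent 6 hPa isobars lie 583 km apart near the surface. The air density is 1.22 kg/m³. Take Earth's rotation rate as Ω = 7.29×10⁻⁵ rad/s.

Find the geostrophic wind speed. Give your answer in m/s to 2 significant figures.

Coriolis parameter at 80°N:
f = 2Ω sin φ = 2 × 7.29×10⁻⁵ × sin 80° = 1.44×10⁻⁴ s⁻¹
Pressure gradient: |∂P/∂n| = 600 Pa / 583000 m = 1.03×10⁻³ Pa/m
Geostrophic balance (pressure-gradient force = Coriolis force):
V_g = (1/(fρ)) |∂P/∂n| = 1.03×10⁻³ / (1.44×10⁻⁴ × 1.22) = 5.88 m/s

5.9 m/s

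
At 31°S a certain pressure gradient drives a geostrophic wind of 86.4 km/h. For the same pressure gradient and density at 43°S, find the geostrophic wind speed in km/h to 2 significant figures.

65 km/h

With the same pressure gradient and density, V_g ∝ 1/f ∝ 1/sin φ.
V₂ = V₁ · sin φ₁ / sin φ₂ = 86.4 × sin 31° / sin 43°
V₂ = 86.4 × 0.5150/0.6820 = 65 km/h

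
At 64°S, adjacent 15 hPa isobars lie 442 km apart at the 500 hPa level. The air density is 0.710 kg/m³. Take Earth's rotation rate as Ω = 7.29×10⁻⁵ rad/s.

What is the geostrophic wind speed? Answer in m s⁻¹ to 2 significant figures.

36 m s⁻¹

Coriolis parameter at 64°S:
f = 2Ω sin φ = 2 × 7.29×10⁻⁵ × sin 64° = 1.31×10⁻⁴ s⁻¹
Pressure gradient: |∂P/∂n| = 1500 Pa / 442000 m = 3.39×10⁻³ Pa/m
Geostrophic balance (pressure-gradient force = Coriolis force):
V_g = (1/(fρ)) |∂P/∂n| = 3.39×10⁻³ / (1.31×10⁻⁴ × 0.710) = 36.5 m/s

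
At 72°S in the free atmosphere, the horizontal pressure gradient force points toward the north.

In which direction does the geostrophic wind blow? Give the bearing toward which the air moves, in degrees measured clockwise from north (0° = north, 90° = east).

The pressure-gradient force points toward the north (bearing 000°).
Geostrophic balance: in the Southern Hemisphere the Coriolis force deflects motion to the left, so the geostrophic wind blows 90° to the left of the pressure-gradient force (low pressure on the right).
Rotating 000° by 90° counterclockwise gives 270° — the wind blows toward the west.

270°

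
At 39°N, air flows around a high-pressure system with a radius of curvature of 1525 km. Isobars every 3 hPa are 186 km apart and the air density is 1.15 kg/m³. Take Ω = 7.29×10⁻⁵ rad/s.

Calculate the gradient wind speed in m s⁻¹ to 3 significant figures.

Coriolis parameter at 39°N:
f = 2Ω sin φ = 2 × 7.29×10⁻⁵ × sin 39° = 9.18×10⁻⁵ s⁻¹
Pressure gradient: |∂P/∂n| = 300 Pa / 186000 m = 1.61×10⁻³ Pa/m
Geostrophic speed: V_g = |∂P/∂n|/(fρ) = 1.61×10⁻³/(9.18×10⁻⁵ × 1.15) = 15.3 m/s
Around a high, pressure-gradient force acts outward with centrifugal, so Coriolis balances both:
fV = (1/ρ)|∂P/∂n| + V²/R  →  V² − fR·V + fR·V_g = 0
With fR = 9.18×10⁻⁵ × 1525×10³ m = 140 m/s:
V = [fR − √((fR)² − 4 fR V_g)]/2 = [140 − √(140² − 4×140×15.3)]/2 = 17.5 m/s
Supergeostrophic (V > V_g = 15.3 m/s), as expected around a high.

17.5 m s⁻¹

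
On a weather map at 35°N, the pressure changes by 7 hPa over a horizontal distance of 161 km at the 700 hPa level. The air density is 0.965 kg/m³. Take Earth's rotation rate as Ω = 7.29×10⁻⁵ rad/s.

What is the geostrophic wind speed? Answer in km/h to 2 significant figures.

Coriolis parameter at 35°N:
f = 2Ω sin φ = 2 × 7.29×10⁻⁵ × sin 35° = 8.36×10⁻⁵ s⁻¹
Pressure gradient: |∂P/∂n| = 700 Pa / 161000 m = 4.35×10⁻³ Pa/m
Geostrophic balance (pressure-gradient force = Coriolis force):
V_g = (1/(fρ)) |∂P/∂n| = 4.35×10⁻³ / (8.36×10⁻⁵ × 0.965) = 53.9 m/s
Converting: 53.9 m/s × 3.6 = 190 km/h

190 km/h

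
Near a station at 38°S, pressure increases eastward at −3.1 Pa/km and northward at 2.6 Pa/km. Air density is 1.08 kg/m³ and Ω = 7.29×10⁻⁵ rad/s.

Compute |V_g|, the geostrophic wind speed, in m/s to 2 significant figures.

42 m/s

Coriolis parameter at 38°S:
f = 2Ω sin φ = 2 × 7.29×10⁻⁵ × sin 38° = 8.98×10⁻⁵ s⁻¹
In the Southern Hemisphere f is negative: f = −8.98×10⁻⁵ s⁻¹.
Component geostrophic relations (x east, y north):
u_g = −(1/(fρ)) ∂P/∂y,  v_g = (1/(fρ)) ∂P/∂x
u_g = −(2.6×10⁻³)/(−8.98×10⁻⁵ × 1.08) = 26.8 m/s;  v_g = (−3.1×10⁻³)/(−8.98×10⁻⁵ × 1.08) = 32.0 m/s
|V_g| = √(u_g² + v_g²) = 41.7 m/s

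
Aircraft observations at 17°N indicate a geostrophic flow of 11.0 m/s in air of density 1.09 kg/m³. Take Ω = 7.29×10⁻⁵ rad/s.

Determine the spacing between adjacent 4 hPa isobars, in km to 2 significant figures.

Coriolis parameter at 17°N:
f = 2Ω sin φ = 2 × 7.29×10⁻⁵ × sin 17° = 4.26×10⁻⁵ s⁻¹
Geostrophic balance rearranged: |∂P/∂n| = f ρ V_g
|∂P/∂n| = 4.26×10⁻⁵ × 1.09 × 11.0 = 5.11×10⁻⁴ Pa/m
Isobar spacing: Δn = ΔP/|∂P/∂n| = 400 Pa / 5.11×10⁻⁴ Pa/m = 782615 m ≈ 780 km

780 km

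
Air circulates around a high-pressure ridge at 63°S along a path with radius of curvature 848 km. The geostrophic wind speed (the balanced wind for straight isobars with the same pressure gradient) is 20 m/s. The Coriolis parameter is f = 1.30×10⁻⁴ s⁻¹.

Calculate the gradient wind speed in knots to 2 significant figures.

51 knots

Around a high, pressure-gradient force acts outward with centrifugal, so Coriolis balances both:
fV = (1/ρ)|∂P/∂n| + V²/R  →  V² − fR·V + fR·V_g = 0
With fR = 1.30×10⁻⁴ × 848×10³ m = 110 m/s:
V = [fR − √((fR)² − 4 fR V_g)]/2 = [110 − √(110² − 4×110×20)]/2 = 26.3 m/s
Supergeostrophic (V > V_g = 20 m/s), as expected around a high.
Converting: 26.3 m/s × 1.944 = 51 knots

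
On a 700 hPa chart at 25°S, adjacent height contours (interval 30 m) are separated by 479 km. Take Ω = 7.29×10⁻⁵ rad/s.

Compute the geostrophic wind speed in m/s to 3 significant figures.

9.97 m/s

Coriolis parameter at 25°S:
f = 2Ω sin φ = 2 × 7.29×10⁻⁵ × sin 25° = 6.16×10⁻⁵ s⁻¹
Height gradient: |∂Z/∂n| = 30 m / 479000 m = 6.26×10⁻⁵
On a pressure surface, geostrophic balance gives V_g = (g/f)|∂Z/∂n|:
V_g = 9.81 × 6.26×10⁻⁵ / 6.16×10⁻⁵ = 9.97 m/s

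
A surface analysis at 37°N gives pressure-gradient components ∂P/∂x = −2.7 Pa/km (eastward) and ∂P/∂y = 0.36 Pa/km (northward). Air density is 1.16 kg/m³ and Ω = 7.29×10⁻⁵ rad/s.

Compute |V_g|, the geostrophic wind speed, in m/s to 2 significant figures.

Coriolis parameter at 37°N:
f = 2Ω sin φ = 2 × 7.29×10⁻⁵ × sin 37° = 8.77×10⁻⁵ s⁻¹
Component geostrophic relations (x east, y north):
u_g = −(1/(fρ)) ∂P/∂y,  v_g = (1/(fρ)) ∂P/∂x
u_g = −(0.36×10⁻³)/(8.77×10⁻⁵ × 1.16) = −3.54 m/s;  v_g = (−2.7×10⁻³)/(8.77×10⁻⁵ × 1.16) = −26.5 m/s
|V_g| = √(u_g² + v_g²) = 26.8 m/s

27 m/s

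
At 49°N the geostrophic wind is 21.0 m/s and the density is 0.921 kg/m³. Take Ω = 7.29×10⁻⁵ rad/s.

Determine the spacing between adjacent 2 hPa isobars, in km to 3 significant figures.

Coriolis parameter at 49°N:
f = 2Ω sin φ = 2 × 7.29×10⁻⁵ × sin 49° = 1.10×10⁻⁴ s⁻¹
Geostrophic balance rearranged: |∂P/∂n| = f ρ V_g
|∂P/∂n| = 1.10×10⁻⁴ × 0.921 × 21.0 = 2.13×10⁻³ Pa/m
Isobar spacing: Δn = ΔP/|∂P/∂n| = 200 Pa / 2.13×10⁻³ Pa/m = 93975 m ≈ 94.0 km

94.0 km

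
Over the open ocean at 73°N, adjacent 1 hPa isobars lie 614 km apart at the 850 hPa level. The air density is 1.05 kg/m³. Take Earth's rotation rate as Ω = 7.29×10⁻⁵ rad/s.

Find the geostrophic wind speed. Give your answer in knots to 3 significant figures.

Coriolis parameter at 73°N:
f = 2Ω sin φ = 2 × 7.29×10⁻⁵ × sin 73° = 1.39×10⁻⁴ s⁻¹
Pressure gradient: |∂P/∂n| = 100 Pa / 614000 m = 1.63×10⁻⁴ Pa/m
Geostrophic balance (pressure-gradient force = Coriolis force):
V_g = (1/(fρ)) |∂P/∂n| = 1.63×10⁻⁴ / (1.39×10⁻⁴ × 1.05) = 1.11 m/s
Converting: 1.11 m/s × 1.944 = 2.16 knots

2.16 knots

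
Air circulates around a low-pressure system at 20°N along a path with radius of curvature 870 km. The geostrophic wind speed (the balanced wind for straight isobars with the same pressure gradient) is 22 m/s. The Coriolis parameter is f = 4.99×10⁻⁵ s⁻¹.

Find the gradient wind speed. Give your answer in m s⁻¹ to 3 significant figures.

16.1 m s⁻¹

Around a low, centrifugal force acts outward with Coriolis, so pressure-gradient force balances both:
(1/ρ)|∂P/∂n| = fV + V²/R  →  V² + fR·V − fR·V_g = 0
With fR = 4.99×10⁻⁵ × 870×10³ m = 43.4 m/s:
V = [−fR + √((fR)² + 4 fR V_g)]/2 = [−43.4 + √(43.4² + 4×43.4×22)]/2 = 16.1 m/s
Subgeostrophic (V < V_g = 22 m/s), as expected around a low.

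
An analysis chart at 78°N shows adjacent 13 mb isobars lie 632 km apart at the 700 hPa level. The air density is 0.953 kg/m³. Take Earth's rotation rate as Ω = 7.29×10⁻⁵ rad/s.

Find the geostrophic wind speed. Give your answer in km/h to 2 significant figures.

Coriolis parameter at 78°N:
f = 2Ω sin φ = 2 × 7.29×10⁻⁵ × sin 78° = 1.43×10⁻⁴ s⁻¹
Pressure gradient: |∂P/∂n| = 1300 Pa / 632000 m = 2.06×10⁻³ Pa/m
Geostrophic balance (pressure-gradient force = Coriolis force):
V_g = (1/(fρ)) |∂P/∂n| = 2.06×10⁻³ / (1.43×10⁻⁴ × 0.953) = 15.1 m/s
Converting: 15.1 m/s × 3.6 = 54 km/h

54 km/h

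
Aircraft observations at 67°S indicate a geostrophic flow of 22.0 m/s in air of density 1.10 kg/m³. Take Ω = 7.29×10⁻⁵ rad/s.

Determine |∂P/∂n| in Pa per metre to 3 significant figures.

Coriolis parameter at 67°S:
f = 2Ω sin φ = 2 × 7.29×10⁻⁵ × sin 67° = 1.34×10⁻⁴ s⁻¹
Geostrophic balance rearranged: |∂P/∂n| = f ρ V_g
|∂P/∂n| = 1.34×10⁻⁴ × 1.10 × 22.0 = 3.25×10⁻³ Pa/m

3.25×10⁻³ Pa/m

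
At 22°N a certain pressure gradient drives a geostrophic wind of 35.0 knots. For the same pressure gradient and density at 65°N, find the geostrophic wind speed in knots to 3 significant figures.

With the same pressure gradient and density, V_g ∝ 1/f ∝ 1/sin φ.
V₂ = V₁ · sin φ₁ / sin φ₂ = 35.0 × sin 22° / sin 65°
V₂ = 35.0 × 0.3746/0.9063 = 14.5 knots

14.5 knots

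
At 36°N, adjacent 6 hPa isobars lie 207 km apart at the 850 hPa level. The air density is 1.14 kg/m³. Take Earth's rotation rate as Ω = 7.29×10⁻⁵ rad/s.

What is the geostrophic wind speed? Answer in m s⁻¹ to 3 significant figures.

29.7 m s⁻¹

Coriolis parameter at 36°N:
f = 2Ω sin φ = 2 × 7.29×10⁻⁵ × sin 36° = 8.57×10⁻⁵ s⁻¹
Pressure gradient: |∂P/∂n| = 600 Pa / 207000 m = 2.90×10⁻³ Pa/m
Geostrophic balance (pressure-gradient force = Coriolis force):
V_g = (1/(fρ)) |∂P/∂n| = 2.90×10⁻³ / (8.57×10⁻⁵ × 1.14) = 29.7 m/s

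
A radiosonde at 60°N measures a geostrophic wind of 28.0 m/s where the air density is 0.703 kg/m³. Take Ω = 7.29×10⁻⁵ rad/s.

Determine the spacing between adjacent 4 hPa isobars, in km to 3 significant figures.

Coriolis parameter at 60°N:
f = 2Ω sin φ = 2 × 7.29×10⁻⁵ × sin 60° = 1.26×10⁻⁴ s⁻¹
Geostrophic balance rearranged: |∂P/∂n| = f ρ V_g
|∂P/∂n| = 1.26×10⁻⁴ × 0.703 × 28.0 = 2.49×10⁻³ Pa/m
Isobar spacing: Δn = ΔP/|∂P/∂n| = 400 Pa / 2.49×10⁻³ Pa/m = 160938 m ≈ 161 km

161 km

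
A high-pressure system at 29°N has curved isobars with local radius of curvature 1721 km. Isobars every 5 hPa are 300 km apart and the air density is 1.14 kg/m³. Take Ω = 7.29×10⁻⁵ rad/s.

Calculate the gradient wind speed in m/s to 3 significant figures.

26.4 m/s

Coriolis parameter at 29°N:
f = 2Ω sin φ = 2 × 7.29×10⁻⁵ × sin 29° = 7.07×10⁻⁵ s⁻¹
Pressure gradient: |∂P/∂n| = 500 Pa / 300000 m = 1.67×10⁻³ Pa/m
Geostrophic speed: V_g = |∂P/∂n|/(fρ) = 1.67×10⁻³/(7.07×10⁻⁵ × 1.14) = 20.7 m/s
Around a high, pressure-gradient force acts outward with centrifugal, so Coriolis balances both:
fV = (1/ρ)|∂P/∂n| + V²/R  →  V² − fR·V + fR·V_g = 0
With fR = 7.07×10⁻⁵ × 1721×10³ m = 122 m/s:
V = [fR − √((fR)² − 4 fR V_g)]/2 = [122 − √(122² − 4×122×20.7)]/2 = 26.4 m/s
Supergeostrophic (V > V_g = 20.7 m/s), as expected around a high.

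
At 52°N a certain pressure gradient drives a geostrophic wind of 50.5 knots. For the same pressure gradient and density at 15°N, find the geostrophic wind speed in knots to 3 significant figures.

154 knots

With the same pressure gradient and density, V_g ∝ 1/f ∝ 1/sin φ.
V₂ = V₁ · sin φ₁ / sin φ₂ = 50.5 × sin 52° / sin 15°
V₂ = 50.5 × 0.7880/0.2588 = 154 knots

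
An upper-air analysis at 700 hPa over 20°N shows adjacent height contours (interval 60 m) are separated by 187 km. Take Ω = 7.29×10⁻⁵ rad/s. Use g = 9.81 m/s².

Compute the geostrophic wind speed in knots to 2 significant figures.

Coriolis parameter at 20°N:
f = 2Ω sin φ = 2 × 7.29×10⁻⁵ × sin 20° = 4.99×10⁻⁵ s⁻¹
Height gradient: |∂Z/∂n| = 60 m / 187000 m = 3.21×10⁻⁴
On a pressure surface, geostrophic balance gives V_g = (g/f)|∂Z/∂n|:
V_g = 9.81 × 3.21×10⁻⁴ / 4.99×10⁻⁵ = 63.1 m/s
Converting: 63.1 m/s × 1.944 = 120 knots

120 knots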